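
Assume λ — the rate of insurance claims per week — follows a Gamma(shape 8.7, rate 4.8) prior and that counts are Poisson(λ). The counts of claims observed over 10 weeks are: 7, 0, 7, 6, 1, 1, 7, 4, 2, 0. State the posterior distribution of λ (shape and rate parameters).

Posterior: Gamma(shape=43.7, rate=14.8)

Total count ∑xᵢ = 35 over n = 10 weeks.
Gamma is conjugate to the Poisson likelihood: posterior is Gamma(shape = 8.7+35 = 43.7, rate = 4.8+10 = 14.8).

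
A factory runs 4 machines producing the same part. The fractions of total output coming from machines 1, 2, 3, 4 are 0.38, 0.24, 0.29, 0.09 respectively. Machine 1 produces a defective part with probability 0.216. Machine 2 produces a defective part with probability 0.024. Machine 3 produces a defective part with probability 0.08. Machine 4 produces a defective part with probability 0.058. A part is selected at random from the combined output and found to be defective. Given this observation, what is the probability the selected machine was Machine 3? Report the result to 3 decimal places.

Posterior probability ≈ 0.200

P(defective|M1) = 0.216; P(defective|M2) = 0.024; P(defective|M3) = 0.08; P(defective|M4) = 0.058.
Prior × likelihood for each source: 0.38·0.216=0.08208, 0.24·0.024=0.005760, 0.29·0.08=0.02320, 0.09·0.058=0.005220. Summing gives P(defective) = 0.11626.
P(Machine 3 | defective) = 0.02320 / 0.11626 = 0.200.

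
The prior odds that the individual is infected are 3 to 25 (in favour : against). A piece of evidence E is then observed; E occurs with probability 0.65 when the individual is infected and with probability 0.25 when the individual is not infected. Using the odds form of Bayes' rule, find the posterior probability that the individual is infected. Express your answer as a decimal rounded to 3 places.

Posterior probability ≈ 0.238

Prior odds = 3/25 = 0.12000. In log-odds, ln(0.12000) = -2.1203.
Add log likelihood ratio: ln(2.6000) = 0.95551.
Posterior log-odds = -1.1648, so posterior odds = exp(-1.1648) = 0.31200. Converting, P(H|E) = 0.31200/1.3120 = 0.238.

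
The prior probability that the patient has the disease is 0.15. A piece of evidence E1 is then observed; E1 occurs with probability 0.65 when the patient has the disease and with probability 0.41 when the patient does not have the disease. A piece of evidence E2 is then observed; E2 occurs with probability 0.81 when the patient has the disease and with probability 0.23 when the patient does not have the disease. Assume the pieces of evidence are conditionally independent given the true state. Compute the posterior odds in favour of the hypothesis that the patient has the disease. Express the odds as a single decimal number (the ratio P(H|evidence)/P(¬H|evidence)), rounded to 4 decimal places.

Prior odds = 0.15/(1−0.15) = 0.17647.
Likelihood ratio for E1 = 0.65/0.41 = 1.5854.
Likelihood ratio for E2 = 0.81/0.23 = 3.5217.
Posterior odds = prior odds × LR₁ × LR₂ = 0.98528.

Posterior odds ≈ 0.9853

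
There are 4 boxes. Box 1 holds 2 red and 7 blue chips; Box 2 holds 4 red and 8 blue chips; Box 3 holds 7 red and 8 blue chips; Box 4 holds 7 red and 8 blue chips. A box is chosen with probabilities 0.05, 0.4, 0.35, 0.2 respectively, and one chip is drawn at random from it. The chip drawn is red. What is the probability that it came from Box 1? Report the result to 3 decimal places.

Tabulate prior·likelihood by source: [1] prior 0.05, lik 0.2222, product 0.01111; [2] prior 0.4, lik 0.3333, product 0.1333; [3] prior 0.35, lik 0.4667, product 0.1633; [4] prior 0.2, lik 0.4667, product 0.09333.
Normalizing constant = 0.40111; the posterior for Box 1 is its product over the sum, 0.01111/0.40111 = 0.028.

Posterior probability ≈ 0.028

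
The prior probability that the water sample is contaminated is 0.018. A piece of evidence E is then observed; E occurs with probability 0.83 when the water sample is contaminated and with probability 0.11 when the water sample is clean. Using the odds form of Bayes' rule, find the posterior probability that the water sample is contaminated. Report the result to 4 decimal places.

Posterior probability ≈ 0.1215

Prior odds = 0.018/(1−0.018) = 0.018330. In log-odds, ln(0.018330) = -3.9992.
Add log likelihood ratio: ln(7.5455) = 2.0209.
Posterior log-odds = -1.9783, so posterior odds = exp(-1.9783) = 0.13831. Converting, P(H|E) = 0.13831/1.1383 = 0.1215.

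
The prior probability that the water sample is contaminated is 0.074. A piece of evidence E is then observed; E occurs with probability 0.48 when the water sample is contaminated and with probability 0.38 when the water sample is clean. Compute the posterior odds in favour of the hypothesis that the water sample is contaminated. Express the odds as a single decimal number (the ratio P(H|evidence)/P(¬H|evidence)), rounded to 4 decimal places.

Posterior odds ≈ 0.1009

Prior odds = 0.074/(1−0.074) = 0.079914. In log-odds, ln(0.079914) = -2.5268.
Add log likelihood ratio: ln(1.2632) = 0.23361.
Posterior log-odds = -2.2932, so posterior odds = exp(-2.2932) = 0.10094.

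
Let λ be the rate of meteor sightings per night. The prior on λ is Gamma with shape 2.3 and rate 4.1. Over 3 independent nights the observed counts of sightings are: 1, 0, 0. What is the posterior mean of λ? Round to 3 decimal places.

Total count ∑xᵢ = 1 over n = 3 nights.
Gamma is conjugate to the Poisson likelihood: posterior is Gamma(shape = 2.3+1 = 3.3, rate = 4.1+3 = 7.1).
E[λ | data] = 3.3/7.1 = 0.465.

Posterior mean ≈ 0.465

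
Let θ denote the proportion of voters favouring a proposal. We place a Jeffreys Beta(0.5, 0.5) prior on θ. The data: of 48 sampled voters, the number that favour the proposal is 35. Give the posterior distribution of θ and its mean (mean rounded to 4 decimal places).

Posterior: Beta(35.5, 13.5); mean ≈ 0.7245

The binomial likelihood is conjugate to the Beta prior: with 35 successes and 13 failures, the posterior is Beta(0.5+35, 0.5+13) = Beta(35.5, 13.5).
E[θ | data] = 35.5/(35.5+13.5) = 0.7245.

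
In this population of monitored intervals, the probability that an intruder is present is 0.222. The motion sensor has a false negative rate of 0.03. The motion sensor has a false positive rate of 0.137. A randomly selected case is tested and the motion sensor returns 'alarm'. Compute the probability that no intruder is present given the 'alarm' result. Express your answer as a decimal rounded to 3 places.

Write H for 'an intruder is present'. Prior odds H:¬H = 0.222/0.778 = 0.28535. For the 'alarm' outcome, the likelihood ratio is 0.97/0.137 = 7.0803.
Posterior odds = 0.28535 × 7.0803 = 2.0203, so P(H|E) = 2.0203/(1+2.0203) = 0.669. Then P(¬H|E) = 1 − 0.669 = 0.331.

P(¬H | E) ≈ 0.331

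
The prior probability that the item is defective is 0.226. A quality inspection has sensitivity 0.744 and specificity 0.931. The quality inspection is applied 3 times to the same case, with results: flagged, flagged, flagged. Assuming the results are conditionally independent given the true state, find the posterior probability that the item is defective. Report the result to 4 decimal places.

Posterior P(H) ≈ 0.9973

Let H be the event that the item is defective; start with P(H) = 0.226. P('flagged'|H) = 0.744, P('flagged'|¬H) = 0.069.
Update on result 1 ('flagged'): P(H) ← 0.744·0.2260 / (0.744·0.2260 + 0.069·0.7740) = 0.16814/0.22155 = 0.7589.
Update on result 2 ('flagged'): P(H) ← 0.744·0.7589 / (0.744·0.7589 + 0.069·0.2411) = 0.56465/0.58129 = 0.9714.
Update on result 3 ('flagged'): P(H) ← 0.744·0.9714 / (0.744·0.9714 + 0.069·0.0286) = 0.72271/0.72469 = 0.9973.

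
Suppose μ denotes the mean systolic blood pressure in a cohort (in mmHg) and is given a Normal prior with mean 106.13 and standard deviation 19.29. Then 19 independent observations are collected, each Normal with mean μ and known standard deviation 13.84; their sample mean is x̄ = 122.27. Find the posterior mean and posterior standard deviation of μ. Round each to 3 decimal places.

Posterior mean ≈ 121.844; posterior SD ≈ 3.133

With known σ, the Normal prior is conjugate. Weight on the data is w = (n/σ²)/(n/σ² + 1/τ₀²) = 0.0991931/(0.0991931+0.00268742) = 0.97362.
Posterior mean = w·x̄ + (1−w)·μ₀ = 0.97362·122.27 + 0.026378·106.13 = 121.844. Posterior variance = 1/(0.0991931+0.00268742) = 9.81542, so SD = 3.133.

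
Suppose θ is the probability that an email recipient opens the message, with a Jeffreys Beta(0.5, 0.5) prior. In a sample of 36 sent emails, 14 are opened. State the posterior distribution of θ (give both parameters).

The binomial likelihood is conjugate to the Beta prior: with 14 successes and 22 failures, the posterior is Beta(0.5+14, 0.5+22) = Beta(14.5, 22.5).

Posterior: Beta(14.5, 22.5)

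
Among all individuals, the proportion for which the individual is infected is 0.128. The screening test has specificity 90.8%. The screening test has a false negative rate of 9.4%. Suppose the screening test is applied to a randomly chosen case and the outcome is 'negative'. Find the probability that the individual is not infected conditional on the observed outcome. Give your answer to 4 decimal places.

P(¬H | E) ≈ 0.9850

Write H for 'the individual is infected'. Prior odds H:¬H = 0.128/0.872 = 0.14679. For the 'negative' outcome, the likelihood ratio is 0.094/0.908 = 0.10352.
Posterior odds = 0.14679 × 0.10352 = 0.015196, so P(H|E) = 0.015196/(1+0.015196) = 0.0150. Then P(¬H|E) = 1 − 0.0150 = 0.9850.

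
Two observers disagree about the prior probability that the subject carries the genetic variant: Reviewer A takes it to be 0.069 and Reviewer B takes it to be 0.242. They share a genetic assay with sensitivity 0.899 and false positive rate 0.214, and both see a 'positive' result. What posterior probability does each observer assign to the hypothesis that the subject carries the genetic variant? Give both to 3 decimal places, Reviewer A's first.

Reviewer A: 0.237; Reviewer B: 0.573

P('+'|H) = 0.899, P('+'|¬H) = 0.214.
Reviewer A: numerator 0.899·0.069 = 0.062031; evidence = 0.062031+0.214·0.931 = 0.26127; posterior = 0.237.
Reviewer B: numerator 0.899·0.242 = 0.21756; evidence = 0.21756+0.214·0.758 = 0.37977; posterior = 0.573.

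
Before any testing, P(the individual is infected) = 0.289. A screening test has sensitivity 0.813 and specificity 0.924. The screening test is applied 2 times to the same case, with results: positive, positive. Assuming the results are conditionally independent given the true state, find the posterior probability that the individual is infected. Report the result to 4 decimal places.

Posterior P(H) ≈ 0.9790

Let H be the event that the individual is infected; start with P(H) = 0.289. P('positive'|H) = 0.813, P('positive'|¬H) = 0.076.
Update on result 1 ('positive'): P(H) ← 0.813·0.2890 / (0.813·0.2890 + 0.076·0.7110) = 0.23496/0.28899 = 0.8130.
Update on result 2 ('positive'): P(H) ← 0.813·0.8130 / (0.813·0.8130 + 0.076·0.1870) = 0.66099/0.67520 = 0.9790.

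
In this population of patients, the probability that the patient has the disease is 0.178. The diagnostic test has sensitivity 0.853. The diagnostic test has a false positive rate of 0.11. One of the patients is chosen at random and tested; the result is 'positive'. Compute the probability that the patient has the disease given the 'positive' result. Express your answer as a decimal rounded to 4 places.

Write H for 'the patient has the disease'. Prior odds H:¬H = 0.178/0.822 = 0.21655. For the 'positive' outcome, the likelihood ratio is 0.853/0.11 = 7.7545.
Posterior odds = 0.21655 × 7.7545 = 1.6792, so P(H|E) = 1.6792/(1+1.6792) = 0.6268.

P(H | E) ≈ 0.6268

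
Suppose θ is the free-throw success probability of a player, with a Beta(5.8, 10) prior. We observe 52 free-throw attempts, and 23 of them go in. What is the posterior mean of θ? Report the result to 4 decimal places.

Observing 23 successes and 29 failures updates Beta(5.8, 10) by adding the success and failure counts to the two shape parameters: α = 5.8+23 = 28.8, β = 10+29 = 39.
Posterior mean = α/(α+β) = 28.8/67.8 = 0.4248.

Posterior mean ≈ 0.4248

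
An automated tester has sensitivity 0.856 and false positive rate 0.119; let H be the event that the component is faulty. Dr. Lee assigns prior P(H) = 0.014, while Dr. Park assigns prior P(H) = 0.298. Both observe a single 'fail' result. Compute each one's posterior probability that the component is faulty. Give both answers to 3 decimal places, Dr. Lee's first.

The likelihood ratio for a 'fail' result is 0.856/0.119 = 7.1933.
Dr. Lee: prior odds 0.014/0.986 = 0.014199; posterior odds 0.10214; posterior probability 0.093.
Dr. Park: prior odds 0.298/0.702 = 0.42450; posterior odds 3.0536; posterior probability 0.753.

Dr. Lee: 0.093; Dr. Park: 0.753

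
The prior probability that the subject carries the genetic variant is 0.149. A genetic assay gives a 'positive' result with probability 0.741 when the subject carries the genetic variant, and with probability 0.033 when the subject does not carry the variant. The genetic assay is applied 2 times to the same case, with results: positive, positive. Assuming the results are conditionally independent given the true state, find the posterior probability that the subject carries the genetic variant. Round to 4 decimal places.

With H the event that the subject carries the genetic variant, the joint likelihood of the observed sequence is P(data|H) = 0.741·0.741 = 0.54908 and P(data|¬H) = 0.033·0.033 = 0.0010890.
Bayes: P(H|data) = 0.149·0.54908 / (0.149·0.54908 + 0.851·0.0010890) = 0.081813/0.082740 = 0.9888.

Posterior P(H) ≈ 0.9888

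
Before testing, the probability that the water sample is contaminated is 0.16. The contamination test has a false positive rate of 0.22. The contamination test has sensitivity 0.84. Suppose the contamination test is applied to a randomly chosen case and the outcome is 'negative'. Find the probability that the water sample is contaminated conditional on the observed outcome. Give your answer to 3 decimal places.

Let H be the event that the water sample is contaminated. P(H) = 0.16, so P(¬H) = 0.84. With E the 'negative' result, P(E|H) = 0.16 and P(E|¬H) = 0.78.
P(E) = 0.16·0.16 + 0.78·0.84 = 0.025600 + 0.65520 = 0.68080.
By Bayes' theorem, P(H|E) = 0.025600 / 0.68080 = 0.038.

P(H | E) ≈ 0.038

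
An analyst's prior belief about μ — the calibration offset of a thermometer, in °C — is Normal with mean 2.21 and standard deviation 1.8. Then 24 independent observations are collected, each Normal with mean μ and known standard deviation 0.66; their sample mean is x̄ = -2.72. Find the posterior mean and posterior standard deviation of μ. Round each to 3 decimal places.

With known σ, the Normal prior is conjugate. Weight on the data is w = (n/σ²)/(n/σ² + 1/τ₀²) = 55.0964/(55.0964+0.308642) = 0.99443.
Posterior mean = w·x̄ + (1−w)·μ₀ = 0.99443·-2.72 + 0.0055706·2.21 = -2.693. Posterior variance = 1/(55.0964+0.308642) = 0.0180489, so SD = 0.134.

Posterior mean ≈ -2.693; posterior SD ≈ 0.134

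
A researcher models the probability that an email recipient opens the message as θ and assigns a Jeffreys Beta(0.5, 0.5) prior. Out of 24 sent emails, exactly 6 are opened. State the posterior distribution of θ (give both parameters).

Posterior: Beta(6.5, 18.5)

Observing 6 successes and 18 failures updates Beta(0.5, 0.5) by adding the success and failure counts to the two shape parameters: α = 0.5+6 = 6.5, β = 0.5+18 = 18.5.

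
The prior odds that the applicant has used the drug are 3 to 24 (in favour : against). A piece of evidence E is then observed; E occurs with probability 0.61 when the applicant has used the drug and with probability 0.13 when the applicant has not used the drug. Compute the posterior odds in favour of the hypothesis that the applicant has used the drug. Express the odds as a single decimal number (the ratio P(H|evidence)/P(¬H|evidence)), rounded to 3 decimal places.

Posterior odds ≈ 0.587

Prior odds = 3/24 = 0.12500. In log-odds, ln(0.12500) = -2.0794.
Add log likelihood ratio: ln(4.6923) = 1.5459.
Posterior log-odds = -0.53352, so posterior odds = exp(-0.53352) = 0.58654.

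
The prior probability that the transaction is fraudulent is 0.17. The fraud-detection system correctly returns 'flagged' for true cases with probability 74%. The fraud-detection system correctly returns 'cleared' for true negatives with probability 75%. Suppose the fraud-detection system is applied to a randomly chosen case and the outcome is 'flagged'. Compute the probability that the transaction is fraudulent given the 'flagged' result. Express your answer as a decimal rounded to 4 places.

P(H | E) ≈ 0.3774

Write H for 'the transaction is fraudulent'. Prior odds H:¬H = 0.17/0.83 = 0.20482. For the 'flagged' outcome, the likelihood ratio is 0.74/0.25 = 2.9600.
Posterior odds = 0.20482 × 2.9600 = 0.60627, so P(H|E) = 0.60627/(1+0.60627) = 0.3774.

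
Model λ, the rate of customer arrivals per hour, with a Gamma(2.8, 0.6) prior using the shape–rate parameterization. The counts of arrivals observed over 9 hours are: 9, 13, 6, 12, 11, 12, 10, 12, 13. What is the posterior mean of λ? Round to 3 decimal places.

Posterior mean ≈ 10.500

The Poisson likelihood adds the total count to the shape and the number of exposure periods to the rate. Here ∑xᵢ = 98 and n = 9, so shape 2.8→100.8 and rate 0.6→9.6.
E[λ | data] = 100.8/9.6 = 10.500.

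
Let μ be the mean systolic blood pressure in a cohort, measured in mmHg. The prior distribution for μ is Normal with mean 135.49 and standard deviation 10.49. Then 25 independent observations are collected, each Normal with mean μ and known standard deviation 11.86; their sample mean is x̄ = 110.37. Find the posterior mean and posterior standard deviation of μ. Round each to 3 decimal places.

Posterior mean ≈ 111.592; posterior SD ≈ 2.314

With known σ, the Normal prior is conjugate. Weight on the data is w = (n/σ²)/(n/σ² + 1/τ₀²) = 0.177734/(0.177734+0.00908760) = 0.95136.
Posterior mean = w·x̄ + (1−w)·μ₀ = 0.95136·110.37 + 0.048643·135.49 = 111.592. Posterior variance = 1/(0.177734+0.00908760) = 5.35270, so SD = 2.314.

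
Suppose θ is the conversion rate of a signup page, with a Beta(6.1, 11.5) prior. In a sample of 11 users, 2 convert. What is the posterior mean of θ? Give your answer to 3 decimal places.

The binomial likelihood is conjugate to the Beta prior: with 2 successes and 9 failures, the posterior is Beta(6.1+2, 11.5+9) = Beta(8.1, 20.5).
Posterior mean = α/(α+β) = 8.1/28.6 = 0.283.

Posterior mean ≈ 0.283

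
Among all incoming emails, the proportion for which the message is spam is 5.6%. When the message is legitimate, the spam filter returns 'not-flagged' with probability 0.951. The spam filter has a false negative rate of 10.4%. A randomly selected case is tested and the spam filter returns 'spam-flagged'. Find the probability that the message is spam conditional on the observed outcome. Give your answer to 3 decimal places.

P(H | E) ≈ 0.520

Write H for 'the message is spam'. Prior odds H:¬H = 0.056/0.944 = 0.059322. For the 'spam-flagged' outcome, the likelihood ratio is 0.896/0.049 = 18.286.
Posterior odds = 0.059322 × 18.286 = 1.0847, so P(H|E) = 1.0847/(1+1.0847) = 0.520.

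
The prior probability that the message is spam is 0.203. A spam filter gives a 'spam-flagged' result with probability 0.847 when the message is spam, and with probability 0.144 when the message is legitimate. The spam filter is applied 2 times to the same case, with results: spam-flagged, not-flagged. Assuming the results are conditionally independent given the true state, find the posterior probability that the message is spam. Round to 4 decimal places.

Let H be the event that the message is spam; start with P(H) = 0.203. P('spam-flagged'|H) = 0.847, P('spam-flagged'|¬H) = 0.144.
Update on result 1 ('spam-flagged'): P(H) ← 0.847·0.2030 / (0.847·0.2030 + 0.144·0.7970) = 0.17194/0.28671 = 0.5997.
Update on result 2 ('not-flagged'): P(H) ← 0.153·0.5997 / (0.153·0.5997 + 0.856·0.4003) = 0.091755/0.43441 = 0.2112.

Posterior P(H) ≈ 0.2112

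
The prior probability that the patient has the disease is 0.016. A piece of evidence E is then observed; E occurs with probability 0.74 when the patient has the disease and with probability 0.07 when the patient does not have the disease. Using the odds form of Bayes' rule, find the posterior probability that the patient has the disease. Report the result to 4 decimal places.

Posterior probability ≈ 0.1467

Prior odds = 0.016/(1−0.016) = 0.016260. In log-odds, ln(0.016260) = -4.1190.
Add log likelihood ratio: ln(10.571) = 2.3582.
Posterior log-odds = -1.7609, so posterior odds = exp(-1.7609) = 0.17189. Converting, P(H|E) = 0.17189/1.1719 = 0.1467.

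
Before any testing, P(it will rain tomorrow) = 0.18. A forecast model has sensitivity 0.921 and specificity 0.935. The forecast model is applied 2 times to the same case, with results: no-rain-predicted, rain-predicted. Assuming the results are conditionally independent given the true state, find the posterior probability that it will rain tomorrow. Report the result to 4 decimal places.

Let H be the event that it will rain tomorrow; start with P(H) = 0.18. P('rain-predicted'|H) = 0.921, P('rain-predicted'|¬H) = 0.065.
Update on result 1 ('no-rain-predicted'): P(H) ← 0.079·0.1800 / (0.079·0.1800 + 0.935·0.8200) = 0.014220/0.78092 = 0.0182.
Update on result 2 ('rain-predicted'): P(H) ← 0.921·0.0182 / (0.921·0.0182 + 0.065·0.9818) = 0.016771/0.080587 = 0.2081.

Posterior P(H) ≈ 0.2081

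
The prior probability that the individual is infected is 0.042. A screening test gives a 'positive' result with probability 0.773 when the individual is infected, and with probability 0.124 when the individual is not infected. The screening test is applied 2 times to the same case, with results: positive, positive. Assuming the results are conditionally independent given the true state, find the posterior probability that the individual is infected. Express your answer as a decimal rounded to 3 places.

Posterior P(H) ≈ 0.630

With H the event that the individual is infected, the joint likelihood of the observed sequence is P(data|H) = 0.773·0.773 = 0.59753 and P(data|¬H) = 0.124·0.124 = 0.015376.
Bayes: P(H|data) = 0.042·0.59753 / (0.042·0.59753 + 0.958·0.015376) = 0.025096/0.039826 = 0.6301.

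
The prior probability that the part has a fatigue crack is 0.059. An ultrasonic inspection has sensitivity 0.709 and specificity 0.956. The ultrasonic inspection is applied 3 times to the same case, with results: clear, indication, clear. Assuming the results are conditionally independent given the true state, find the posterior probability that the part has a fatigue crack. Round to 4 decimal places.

Posterior P(H) ≈ 0.0856

With H the event that the part has a fatigue crack, the joint likelihood of the observed sequence is P(data|H) = 0.291·0.709·0.291 = 0.060039 and P(data|¬H) = 0.956·0.044·0.956 = 0.040213.
Bayes: P(H|data) = 0.059·0.060039 / (0.059·0.060039 + 0.941·0.040213) = 0.0035423/0.041383 = 0.0856.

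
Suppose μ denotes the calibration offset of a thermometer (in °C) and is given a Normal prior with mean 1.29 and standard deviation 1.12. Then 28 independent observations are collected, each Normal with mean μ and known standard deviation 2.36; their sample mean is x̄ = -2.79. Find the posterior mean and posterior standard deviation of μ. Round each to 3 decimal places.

With known σ, the Normal prior is conjugate. Weight on the data is w = (n/σ²)/(n/σ² + 1/τ₀²) = 5.02729/(5.02729+0.797194) = 0.86313.
Posterior mean = w·x̄ + (1−w)·μ₀ = 0.86313·-2.79 + 0.13687·1.29 = -2.232. Posterior variance = 1/(5.02729+0.797194) = 0.171689, so SD = 0.414.

Posterior mean ≈ -2.232; posterior SD ≈ 0.414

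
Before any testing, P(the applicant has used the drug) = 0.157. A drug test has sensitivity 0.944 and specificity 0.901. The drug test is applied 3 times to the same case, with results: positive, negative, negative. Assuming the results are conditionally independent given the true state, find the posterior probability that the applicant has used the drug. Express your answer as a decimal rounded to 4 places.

With H the event that the applicant has used the drug, the joint likelihood of the observed sequence is P(data|H) = 0.944·0.056·0.056 = 0.0029604 and P(data|¬H) = 0.099·0.901·0.901 = 0.080368.
Bayes: P(H|data) = 0.157·0.0029604 / (0.157·0.0029604 + 0.843·0.080368) = 0.00046478/0.068215 = 0.0068.

Posterior P(H) ≈ 0.0068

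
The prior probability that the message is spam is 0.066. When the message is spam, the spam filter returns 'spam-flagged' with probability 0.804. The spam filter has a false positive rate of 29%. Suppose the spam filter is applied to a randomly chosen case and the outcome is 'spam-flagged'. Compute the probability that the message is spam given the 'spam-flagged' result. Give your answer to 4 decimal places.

P(H | E) ≈ 0.1638

Write H for 'the message is spam'. Prior odds H:¬H = 0.066/0.934 = 0.070664. For the 'spam-flagged' outcome, the likelihood ratio is 0.804/0.29 = 2.7724.
Posterior odds = 0.070664 × 2.7724 = 0.19591, so P(H|E) = 0.19591/(1+0.19591) = 0.1638.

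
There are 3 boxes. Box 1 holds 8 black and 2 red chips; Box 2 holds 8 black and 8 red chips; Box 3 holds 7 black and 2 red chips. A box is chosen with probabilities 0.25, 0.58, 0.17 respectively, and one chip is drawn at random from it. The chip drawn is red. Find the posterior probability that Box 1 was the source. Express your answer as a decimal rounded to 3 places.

Tabulate prior·likelihood by source: [1] prior 0.25, lik 0.2, product 0.05000; [2] prior 0.58, lik 0.5, product 0.2900; [3] prior 0.17, lik 0.2222, product 0.03778.
Normalizing constant = 0.37778; the posterior for Box 1 is its product over the sum, 0.05000/0.37778 = 0.132.

Posterior probability ≈ 0.132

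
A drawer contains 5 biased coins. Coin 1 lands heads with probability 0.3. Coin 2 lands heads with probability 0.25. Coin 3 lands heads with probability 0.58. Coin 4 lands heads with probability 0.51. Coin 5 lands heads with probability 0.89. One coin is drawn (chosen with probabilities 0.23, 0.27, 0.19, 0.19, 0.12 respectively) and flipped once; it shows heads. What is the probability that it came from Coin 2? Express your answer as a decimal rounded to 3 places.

Posterior probability ≈ 0.150

P(heads|C1) = 0.3; P(heads|C2) = 0.25; P(heads|C3) = 0.58; P(heads|C4) = 0.51; P(heads|C5) = 0.89.
Prior × likelihood for each source: 0.23·0.3=0.06900, 0.27·0.25=0.06750, 0.19·0.58=0.1102, 0.19·0.51=0.09690, 0.12·0.89=0.1068. Summing gives P(heads) = 0.45040.
P(Coin 2 | heads) = 0.06750 / 0.45040 = 0.150.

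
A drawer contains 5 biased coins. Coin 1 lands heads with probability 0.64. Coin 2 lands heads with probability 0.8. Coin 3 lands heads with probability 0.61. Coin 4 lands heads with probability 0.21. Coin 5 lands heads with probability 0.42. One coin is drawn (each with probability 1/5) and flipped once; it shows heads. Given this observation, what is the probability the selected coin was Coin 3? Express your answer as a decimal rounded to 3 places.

Posterior probability ≈ 0.228

Tabulate prior·likelihood by source: [1] prior 0.2, lik 0.64, product 0.1280; [2] prior 0.2, lik 0.8, product 0.1600; [3] prior 0.2, lik 0.61, product 0.1220; [4] prior 0.2, lik 0.21, product 0.04200; [5] prior 0.2, lik 0.42, product 0.08400.
Normalizing constant = 0.53600; the posterior for Coin 3 is its product over the sum, 0.1220/0.53600 = 0.228.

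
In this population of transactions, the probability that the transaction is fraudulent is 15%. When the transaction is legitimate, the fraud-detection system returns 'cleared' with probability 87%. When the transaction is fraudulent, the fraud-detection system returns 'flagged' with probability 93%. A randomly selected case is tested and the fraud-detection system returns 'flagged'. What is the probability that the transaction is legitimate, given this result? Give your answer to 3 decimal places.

P(¬H | E) ≈ 0.442

Let H be the event that the transaction is fraudulent. P(H) = 0.15, so P(¬H) = 0.85. With E the 'flagged' result, P(E|H) = 0.93 and P(E|¬H) = 0.13.
P(E) = 0.93·0.15 + 0.13·0.85 = 0.13950 + 0.11050 = 0.25000.
By Bayes' theorem, P(H|E) = 0.13950 / 0.25000 = 0.558. Hence P(¬H|E) = 1 − 0.558 = 0.442.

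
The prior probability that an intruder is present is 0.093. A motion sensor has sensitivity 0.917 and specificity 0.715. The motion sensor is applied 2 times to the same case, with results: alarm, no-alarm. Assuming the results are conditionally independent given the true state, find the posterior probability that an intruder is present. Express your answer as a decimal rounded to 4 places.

Let H be the event that an intruder is present; start with P(H) = 0.093. P('alarm'|H) = 0.917, P('alarm'|¬H) = 0.285.
Update on result 1 ('alarm'): P(H) ← 0.917·0.0930 / (0.917·0.0930 + 0.285·0.9070) = 0.085281/0.34378 = 0.2481.
Update on result 2 ('no-alarm'): P(H) ← 0.083·0.2481 / (0.083·0.2481 + 0.715·0.7519) = 0.020590/0.55822 = 0.0369.

Posterior P(H) ≈ 0.0369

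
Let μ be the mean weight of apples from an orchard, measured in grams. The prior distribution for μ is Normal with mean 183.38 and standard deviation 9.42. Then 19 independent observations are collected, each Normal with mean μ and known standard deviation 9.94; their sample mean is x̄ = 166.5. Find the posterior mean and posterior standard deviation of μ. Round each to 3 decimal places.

Posterior mean ≈ 167.434; posterior SD ≈ 2.216

Prior precision 1/τ₀² = 1/9.42² = 0.0112693; data precision n/σ² = 19/9.94² = 0.192301.
Posterior precision = 0.0112693 + 0.192301 = 0.203570, giving posterior SD = 1/√0.203570 = 2.216.
Posterior mean = (0.0112693·183.38 + 0.192301·166.5) / 0.203570 = 167.434.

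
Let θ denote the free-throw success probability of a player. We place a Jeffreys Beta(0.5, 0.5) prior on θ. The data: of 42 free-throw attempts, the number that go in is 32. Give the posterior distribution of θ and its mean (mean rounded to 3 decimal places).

The binomial likelihood is conjugate to the Beta prior: with 32 successes and 10 failures, the posterior is Beta(0.5+32, 0.5+10) = Beta(32.5, 10.5).
Posterior mean = α/(α+β) = 32.5/43 = 0.756.

Posterior: Beta(32.5, 10.5); mean ≈ 0.756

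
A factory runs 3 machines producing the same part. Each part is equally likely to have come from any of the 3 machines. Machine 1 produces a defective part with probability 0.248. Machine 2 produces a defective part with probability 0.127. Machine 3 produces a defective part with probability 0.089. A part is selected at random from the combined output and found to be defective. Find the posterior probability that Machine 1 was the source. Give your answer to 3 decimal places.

Tabulate prior·likelihood by source: [1] prior 0.333333, lik 0.248, product 0.08267; [2] prior 0.333333, lik 0.127, product 0.04233; [3] prior 0.333333, lik 0.089, product 0.02967.
Normalizing constant = 0.15467; the posterior for Machine 1 is its product over the sum, 0.08267/0.15467 = 0.534.

Posterior probability ≈ 0.534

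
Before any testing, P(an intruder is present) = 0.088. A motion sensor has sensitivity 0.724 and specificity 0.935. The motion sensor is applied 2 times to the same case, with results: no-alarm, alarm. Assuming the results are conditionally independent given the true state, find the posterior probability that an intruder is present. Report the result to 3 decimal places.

Let H be the event that an intruder is present; start with P(H) = 0.088. P('alarm'|H) = 0.724, P('alarm'|¬H) = 0.065.
Update on result 1 ('no-alarm'): P(H) ← 0.276·0.0880 / (0.276·0.0880 + 0.935·0.9120) = 0.024288/0.87701 = 0.0277.
Update on result 2 ('alarm'): P(H) ← 0.724·0.0277 / (0.724·0.0277 + 0.065·0.9723) = 0.020051/0.083250 = 0.2408.

Posterior P(H) ≈ 0.241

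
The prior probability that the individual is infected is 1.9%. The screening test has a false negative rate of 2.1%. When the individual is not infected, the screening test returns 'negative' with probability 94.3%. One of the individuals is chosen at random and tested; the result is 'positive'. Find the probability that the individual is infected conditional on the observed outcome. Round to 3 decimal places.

P(H | E) ≈ 0.250

Let H be the event that the individual is infected. P(H) = 0.019, so P(¬H) = 0.981. With E the 'positive' result, P(E|H) = 0.979 and P(E|¬H) = 0.057.
P(E) = 0.979·0.019 + 0.057·0.981 = 0.018601 + 0.055917 = 0.074518.
By Bayes' theorem, P(H|E) = 0.018601 / 0.074518 = 0.250.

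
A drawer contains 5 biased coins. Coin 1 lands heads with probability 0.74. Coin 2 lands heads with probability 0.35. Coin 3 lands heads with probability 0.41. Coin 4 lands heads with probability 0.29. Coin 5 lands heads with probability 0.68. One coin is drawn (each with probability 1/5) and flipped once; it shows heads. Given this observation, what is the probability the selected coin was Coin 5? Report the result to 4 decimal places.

Tabulate prior·likelihood by source: [1] prior 0.2, lik 0.74, product 0.1480; [2] prior 0.2, lik 0.35, product 0.07000; [3] prior 0.2, lik 0.41, product 0.08200; [4] prior 0.2, lik 0.29, product 0.05800; [5] prior 0.2, lik 0.68, product 0.1360.
Normalizing constant = 0.49400; the posterior for Coin 5 is its product over the sum, 0.1360/0.49400 = 0.2753.

Posterior probability ≈ 0.2753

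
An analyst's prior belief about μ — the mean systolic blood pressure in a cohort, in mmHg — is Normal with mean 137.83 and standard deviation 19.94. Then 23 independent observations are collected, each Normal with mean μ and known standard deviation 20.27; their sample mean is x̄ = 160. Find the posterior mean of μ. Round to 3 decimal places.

Posterior mean ≈ 159.047

Prior precision 1/τ₀² = 1/19.94² = 0.00251507; data precision n/σ² = 23/20.27² = 0.0559784.
Posterior precision = 0.00251507 + 0.0559784 = 0.0584934.
Posterior mean = (0.00251507·137.83 + 0.0559784·160) / 0.0584934 = 159.047.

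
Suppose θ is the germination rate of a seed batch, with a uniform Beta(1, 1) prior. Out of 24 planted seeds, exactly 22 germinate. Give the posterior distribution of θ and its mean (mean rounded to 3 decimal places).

Posterior: Beta(23, 3); mean ≈ 0.885

Observing 22 successes and 2 failures updates Beta(1, 1) by adding the success and failure counts to the two shape parameters: α = 1+22 = 23, β = 1+2 = 3.
E[θ | data] = 23/(23+3) = 0.885.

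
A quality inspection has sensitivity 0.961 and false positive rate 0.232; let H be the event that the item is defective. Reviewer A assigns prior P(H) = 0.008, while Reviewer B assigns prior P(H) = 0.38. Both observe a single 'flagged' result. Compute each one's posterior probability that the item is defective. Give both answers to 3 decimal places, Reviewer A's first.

P('+'|H) = 0.961, P('+'|¬H) = 0.232.
Reviewer A: numerator 0.961·0.008 = 0.0076880; evidence = 0.0076880+0.232·0.992 = 0.23783; posterior = 0.032.
Reviewer B: numerator 0.961·0.38 = 0.36518; evidence = 0.36518+0.232·0.62 = 0.50902; posterior = 0.717.

Reviewer A: 0.032; Reviewer B: 0.717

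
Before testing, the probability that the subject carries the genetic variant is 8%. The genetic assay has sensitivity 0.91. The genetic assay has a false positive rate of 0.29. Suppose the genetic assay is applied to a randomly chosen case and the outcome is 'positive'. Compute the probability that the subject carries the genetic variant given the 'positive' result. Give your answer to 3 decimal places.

P(H | E) ≈ 0.214

Let H be the event that the subject carries the genetic variant. P(H) = 0.08, so P(¬H) = 0.92. With E the 'positive' result, P(E|H) = 0.91 and P(E|¬H) = 0.29.
P(E) = 0.91·0.08 + 0.29·0.92 = 0.072800 + 0.26680 = 0.33960.
By Bayes' theorem, P(H|E) = 0.072800 / 0.33960 = 0.214.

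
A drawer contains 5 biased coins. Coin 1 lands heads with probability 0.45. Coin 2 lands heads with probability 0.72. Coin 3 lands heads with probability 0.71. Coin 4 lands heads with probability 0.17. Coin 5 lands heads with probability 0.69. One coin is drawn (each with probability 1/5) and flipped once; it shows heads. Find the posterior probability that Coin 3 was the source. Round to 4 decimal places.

Posterior probability ≈ 0.2591

P(heads|C1) = 0.45; P(heads|C2) = 0.72; P(heads|C3) = 0.71; P(heads|C4) = 0.17; P(heads|C5) = 0.69.
Prior × likelihood for each source: 0.2·0.45=0.09000, 0.2·0.72=0.1440, 0.2·0.71=0.1420, 0.2·0.17=0.03400, 0.2·0.69=0.1380. Summing gives P(heads) = 0.54800.
P(Coin 3 | heads) = 0.1420 / 0.54800 = 0.2591.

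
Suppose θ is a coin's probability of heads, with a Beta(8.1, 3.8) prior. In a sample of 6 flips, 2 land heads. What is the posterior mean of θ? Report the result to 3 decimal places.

Observing 2 successes and 4 failures updates Beta(8.1, 3.8) by adding the success and failure counts to the two shape parameters: α = 8.1+2 = 10.1, β = 3.8+4 = 7.8.
Posterior mean = α/(α+β) = 10.1/17.9 = 0.564.

Posterior mean ≈ 0.564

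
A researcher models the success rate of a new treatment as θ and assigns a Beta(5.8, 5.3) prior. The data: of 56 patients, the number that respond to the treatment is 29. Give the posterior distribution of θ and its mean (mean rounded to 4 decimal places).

Posterior: Beta(34.8, 32.3); mean ≈ 0.5186

The binomial likelihood is conjugate to the Beta prior: with 29 successes and 27 failures, the posterior is Beta(5.8+29, 5.3+27) = Beta(34.8, 32.3).
E[θ | data] = 34.8/(34.8+32.3) = 0.5186.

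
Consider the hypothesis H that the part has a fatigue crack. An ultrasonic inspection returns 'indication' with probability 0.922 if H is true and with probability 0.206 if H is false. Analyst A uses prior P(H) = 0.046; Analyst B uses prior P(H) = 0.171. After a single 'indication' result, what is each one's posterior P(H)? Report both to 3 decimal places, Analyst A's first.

P('+'|H) = 0.922, P('+'|¬H) = 0.206.
Analyst A: numerator 0.922·0.046 = 0.042412; evidence = 0.042412+0.206·0.954 = 0.23894; posterior = 0.178.
Analyst B: numerator 0.922·0.171 = 0.15766; evidence = 0.15766+0.206·0.829 = 0.32844; posterior = 0.480.

Analyst A: 0.178; Analyst B: 0.480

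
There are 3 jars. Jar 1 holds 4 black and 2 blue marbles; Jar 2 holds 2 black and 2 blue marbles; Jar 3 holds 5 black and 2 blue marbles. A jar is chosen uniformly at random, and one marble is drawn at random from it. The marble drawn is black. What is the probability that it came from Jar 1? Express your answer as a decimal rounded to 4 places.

Posterior probability ≈ 0.3544

Tabulate prior·likelihood by source: [1] prior 0.333333, lik 0.6667, product 0.2222; [2] prior 0.333333, lik 0.5, product 0.1667; [3] prior 0.333333, lik 0.7143, product 0.2381.
Normalizing constant = 0.62698; the posterior for Jar 1 is its product over the sum, 0.2222/0.62698 = 0.3544.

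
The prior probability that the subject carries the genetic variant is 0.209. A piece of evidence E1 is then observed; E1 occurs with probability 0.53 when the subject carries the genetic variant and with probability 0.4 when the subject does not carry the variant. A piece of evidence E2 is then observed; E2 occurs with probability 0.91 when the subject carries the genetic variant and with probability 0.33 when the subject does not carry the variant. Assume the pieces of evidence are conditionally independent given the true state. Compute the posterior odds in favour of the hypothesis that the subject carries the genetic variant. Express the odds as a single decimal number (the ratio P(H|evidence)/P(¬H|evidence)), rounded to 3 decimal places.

Prior odds = 0.209/(1−0.209) = 0.26422. In log-odds, ln(0.26422) = -1.3310.
Add log likelihood ratios: ln(1.3250) + ln(2.7576) = 1.2958.
Posterior log-odds = -0.035199, so posterior odds = exp(-0.035199) = 0.96541.

Posterior odds ≈ 0.965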